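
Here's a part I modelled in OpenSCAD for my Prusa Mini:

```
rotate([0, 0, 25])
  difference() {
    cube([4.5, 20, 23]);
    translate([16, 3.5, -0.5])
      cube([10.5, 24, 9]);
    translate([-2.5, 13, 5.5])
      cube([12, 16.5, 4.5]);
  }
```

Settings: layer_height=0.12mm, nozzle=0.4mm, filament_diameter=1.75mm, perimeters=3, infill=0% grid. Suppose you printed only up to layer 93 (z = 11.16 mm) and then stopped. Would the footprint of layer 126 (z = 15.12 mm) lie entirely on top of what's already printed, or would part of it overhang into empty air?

entirely on top

Compare the two slices. At z = 11.16: the cube is present — its section is the full 4.5×20 rectangle (area 90.00 mm²); the cube at (16, 3.5) is not intersected at this z (z outside [-0.5, 8.5]); the cube at (-2.5, 13) does not reach this height (z outside [5.5, 10]); Taking the first minus the rest: none of the subtracted shapes is present at this height, so the 4.5×20 cube is unchanged — area = 90.00 mm²; (rotated 25° about Z; rotation is an isometry so areas/perimeters/island counts are preserved). At z = 15.12: the cube is present — its section is the full 4.5×20 rectangle (area 90.00 mm²); the cube at (16, 3.5) is not intersected at this z (z outside [-0.5, 8.5]); the cube at (-2.5, 13) does not reach this height (z outside [5.5, 10]); Subtracting the remaining from the first: none of the subtracted shapes is present at this height, so the 4.5×20 cube is unchanged — area = 90.00 mm²; (whole slice rotated 25° about Z — lengths, areas and connectivity unchanged). Checking containment: the cross-section at z = 15.12 is a subset of the cross-section at z = 11.16.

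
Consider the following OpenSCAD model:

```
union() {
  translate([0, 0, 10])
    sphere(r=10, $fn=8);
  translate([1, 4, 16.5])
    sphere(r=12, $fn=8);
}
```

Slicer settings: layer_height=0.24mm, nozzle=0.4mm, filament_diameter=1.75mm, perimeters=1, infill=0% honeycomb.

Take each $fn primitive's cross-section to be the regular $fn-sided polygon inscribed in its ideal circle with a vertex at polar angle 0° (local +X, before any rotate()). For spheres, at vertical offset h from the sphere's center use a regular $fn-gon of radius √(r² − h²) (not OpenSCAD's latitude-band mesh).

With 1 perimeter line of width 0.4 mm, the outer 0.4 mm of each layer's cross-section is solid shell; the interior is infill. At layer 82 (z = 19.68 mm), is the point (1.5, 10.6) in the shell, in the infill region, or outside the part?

infill

At z = 19.68 mm: the r=10 sphere slices to a regular 8-gon of circumradius 2.510 (√(r²−h²) with h=9.68 from center); the r=12 sphere at (1, 4) slices to a regular 8-gon of circumradius 11.571 (√(r²−h²) with h=3.18 from center); Merging all regions: the r=10 sphere lies entirely inside the r=12 sphere at (1, 4), so the union is just the r=12 sphere at (1, 4) — 1 connected region. Overall, the cross-section is a single solid region. The nearest boundary edge runs (1.00, 15.57)→(9.18, 12.18); distance from the point to it = 4.40 mm. The point is inside the cross-section and 4.40 mm from the nearest boundary — more than the 0.4 mm shell width (1 × 0.4), so it's in the infill interior.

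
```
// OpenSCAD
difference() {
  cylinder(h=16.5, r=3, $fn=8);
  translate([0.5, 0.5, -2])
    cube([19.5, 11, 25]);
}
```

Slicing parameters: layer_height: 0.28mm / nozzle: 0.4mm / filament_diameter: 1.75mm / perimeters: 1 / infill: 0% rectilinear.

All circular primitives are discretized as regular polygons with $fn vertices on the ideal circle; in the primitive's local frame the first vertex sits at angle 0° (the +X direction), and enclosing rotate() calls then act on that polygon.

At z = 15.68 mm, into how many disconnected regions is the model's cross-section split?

1

At z = 15.68 mm: the cylinder: section is a regular 8-gon, circumradius r=3; the cube at (0.5, 0.5) is present — its section is the full 19.5×11 rectangle; Taking the first minus the rest: starting from the r=3 cylinder, the 19.5×11 cube at (0.5, 0.5) partially overlaps it — only the 3.72 mm² overlap (of its 214.50 mm²) is removed, clipping the outline — 1 connected region. The result has 1 disconnected region.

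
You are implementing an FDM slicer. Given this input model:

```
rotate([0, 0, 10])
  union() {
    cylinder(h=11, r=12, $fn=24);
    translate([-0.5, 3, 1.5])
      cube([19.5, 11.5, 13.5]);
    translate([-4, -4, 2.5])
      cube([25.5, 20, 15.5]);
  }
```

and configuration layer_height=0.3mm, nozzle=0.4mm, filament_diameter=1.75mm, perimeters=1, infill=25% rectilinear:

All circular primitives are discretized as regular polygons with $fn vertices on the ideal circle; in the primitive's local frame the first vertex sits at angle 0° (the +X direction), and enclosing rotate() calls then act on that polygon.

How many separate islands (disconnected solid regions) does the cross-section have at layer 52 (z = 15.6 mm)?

At z = 15.6 mm: the cylinder is absent (z outside [0, 11]); the cube at (-0.5, 3) is absent (z outside [1.5, 15]); the cube at (-4, -4) is present — its section is the full 25.5×20 rectangle; Merging all regions: only the 25.5×20 cube at (-4, -4) is present, so the union is just that shape — 1 connected region; (rotated 10° about Z; rotation is an isometry so areas/perimeters/island counts are preserved). Overall, the cross-section is a single solid region. Island count = 1.

1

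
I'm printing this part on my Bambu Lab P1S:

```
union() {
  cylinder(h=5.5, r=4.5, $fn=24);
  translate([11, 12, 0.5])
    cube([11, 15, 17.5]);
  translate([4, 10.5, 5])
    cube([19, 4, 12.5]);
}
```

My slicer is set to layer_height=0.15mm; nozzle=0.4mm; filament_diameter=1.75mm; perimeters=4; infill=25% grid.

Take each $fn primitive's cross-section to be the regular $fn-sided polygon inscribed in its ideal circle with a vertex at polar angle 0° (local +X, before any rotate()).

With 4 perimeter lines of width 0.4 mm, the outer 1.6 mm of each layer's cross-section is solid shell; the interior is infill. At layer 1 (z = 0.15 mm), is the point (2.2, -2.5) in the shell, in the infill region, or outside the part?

shell

At z = 0.15 mm: the r=4.5 cylinder contributes a regular 24-gon of circumradius 4.5; the cube at (11, 12) does not reach this height (z outside [0.5, 18]); the cube at (4, 10.5) does not reach this height (z outside [5, 17.5]); Taking the union: only the r=4.5 cylinder is present, so the union is just that shape — 1 connected region. Overall, the cross-section is a single solid region. The nearest boundary edge runs (2.25, -3.90)→(3.18, -3.18); distance from the point to it = 1.14 mm. The point is inside the cross-section, 1.14 mm from the nearest boundary — within the 1.6 mm shell band (4 × 0.4).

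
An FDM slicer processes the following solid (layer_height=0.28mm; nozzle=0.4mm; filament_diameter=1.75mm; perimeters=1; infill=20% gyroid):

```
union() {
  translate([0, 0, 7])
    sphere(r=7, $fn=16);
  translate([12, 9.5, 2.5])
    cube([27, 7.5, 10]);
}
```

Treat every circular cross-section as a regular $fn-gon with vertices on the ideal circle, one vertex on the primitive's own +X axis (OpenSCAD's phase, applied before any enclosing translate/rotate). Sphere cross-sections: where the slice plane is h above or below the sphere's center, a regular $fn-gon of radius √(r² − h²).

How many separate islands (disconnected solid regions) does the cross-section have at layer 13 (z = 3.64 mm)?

2

At z = 3.64 mm: the r=7 sphere slices to a regular 16-gon of circumradius 6.141 (√(r²−h²) with h=3.36 from center); the cube at (12, 9.5) is present — its section is the full 27×7.5 rectangle; Taking the union: the 2 present regions are separate (no shared area or edge), so areas and boundary lengths simply add and each stays a separate island — 2 connected regions. Overall, the cross-section has 2 separate islands. Island count = 2.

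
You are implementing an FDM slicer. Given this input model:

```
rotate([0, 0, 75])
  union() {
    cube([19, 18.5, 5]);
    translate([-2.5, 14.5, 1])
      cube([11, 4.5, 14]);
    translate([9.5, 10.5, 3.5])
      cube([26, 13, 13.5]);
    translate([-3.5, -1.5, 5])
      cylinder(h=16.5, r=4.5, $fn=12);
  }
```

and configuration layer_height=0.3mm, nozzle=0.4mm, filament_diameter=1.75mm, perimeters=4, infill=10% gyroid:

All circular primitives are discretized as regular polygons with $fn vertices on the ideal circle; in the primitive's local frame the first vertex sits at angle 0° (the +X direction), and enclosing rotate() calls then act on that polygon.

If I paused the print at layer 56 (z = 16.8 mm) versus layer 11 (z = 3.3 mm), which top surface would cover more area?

Layer 56 (z = 16.8): the cube is absent (z outside [0, 5]); the cube at (-2.5, 14.5) does not reach this height (z outside [1, 15]); the cube at (9.5, 10.5) (footprint 26×13) is included at this height (area 338.00 mm²); the r=4.5 cylinder at (-3.5, -1.5) contributes a regular 12-gon of circumradius 4.5 (area = (12/2)·4.500²·sin(360°/12) = 60.75 mm²); Taking the union: the 2 present regions are separate (no shared area or edge), so areas and boundary lengths simply add and each stays a separate island — area = 398.75 mm²; (whole slice rotated 75° about Z — lengths, areas and connectivity unchanged). So its area = 398.75 mm². Layer 11 (z = 3.3): the cube (footprint 19×18.5) is included at this height (area 351.50 mm²); the 11×4.5 cube at (-2.5, 14.5) contributes its full rectangle (area 49.50 mm²); the cube at (9.5, 10.5) does not reach this height (z outside [3.5, 17]); the cylinder at (-3.5, -1.5) is absent (z outside [5, 21.5]); Taking the union: the regions partially overlap — summed areas 401.00 mm² minus the doubly-counted overlap 34.00 mm² gives 367.00 mm² — area = 367.00 mm²; (whole slice rotated 75° about Z — lengths, areas and connectivity unchanged). So its area = 367.00 mm². Layer 56 is larger (398.75 vs 367.00 mm²).

layer 56 (z = 16.8 mm)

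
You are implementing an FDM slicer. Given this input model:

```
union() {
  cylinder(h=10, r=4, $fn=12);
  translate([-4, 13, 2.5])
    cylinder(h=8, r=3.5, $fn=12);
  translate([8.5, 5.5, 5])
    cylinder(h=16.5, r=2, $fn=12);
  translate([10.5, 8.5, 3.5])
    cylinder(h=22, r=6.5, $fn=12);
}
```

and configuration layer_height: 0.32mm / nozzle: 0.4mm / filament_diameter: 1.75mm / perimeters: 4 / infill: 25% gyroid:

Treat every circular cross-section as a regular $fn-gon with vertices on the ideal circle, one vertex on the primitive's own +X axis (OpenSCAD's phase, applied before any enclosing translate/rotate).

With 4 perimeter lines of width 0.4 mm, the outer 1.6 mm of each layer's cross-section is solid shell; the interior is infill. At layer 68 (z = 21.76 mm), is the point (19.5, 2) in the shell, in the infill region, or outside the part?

outside

At z = 21.76 mm: the cylinder is absent (z outside [0, 10]); the cylinder at (-4, 13) is not intersected at this z (z outside [2.5, 10.5]); the cylinder at (8.5, 5.5) is not intersected at this z (z outside [5, 21.5]); the r=6.5 cylinder at (10.5, 8.5) contributes a regular 12-gon of circumradius 6.5; Merging all regions: only the r=6.5 cylinder at (10.5, 8.5) is present, so the union is just that shape — 1 connected region. Overall, the cross-section is a single solid region. The nearest boundary edge runs (13.75, 2.87)→(16.13, 5.25); distance from the point to it = 4.68 mm. The point is not inside any of the regions above, so it lies outside the cross-section (4.68 mm from the nearest boundary).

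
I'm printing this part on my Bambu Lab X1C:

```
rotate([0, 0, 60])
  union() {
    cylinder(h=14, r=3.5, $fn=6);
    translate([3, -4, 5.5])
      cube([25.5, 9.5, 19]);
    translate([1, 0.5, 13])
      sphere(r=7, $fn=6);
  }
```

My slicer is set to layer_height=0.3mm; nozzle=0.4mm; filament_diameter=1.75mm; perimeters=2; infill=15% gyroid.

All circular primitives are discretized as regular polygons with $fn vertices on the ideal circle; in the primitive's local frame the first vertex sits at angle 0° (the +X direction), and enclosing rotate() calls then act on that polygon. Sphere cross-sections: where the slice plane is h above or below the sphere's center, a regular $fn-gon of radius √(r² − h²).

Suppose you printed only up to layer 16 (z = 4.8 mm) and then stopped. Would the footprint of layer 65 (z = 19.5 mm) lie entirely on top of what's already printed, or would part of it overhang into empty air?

Compare the two slices. At z = 4.8: the r=3.5 cylinder contributes a regular 6-gon of circumradius 3.5 (area = (6/2)·3.500²·sin(360°/6) = 31.83 mm²); the cube at (3, -4) is absent (z outside [5.5, 24.5]); the sphere at (1, 0.5) does not reach this height (|z−center|=8.200 > r=7); Merging all regions: only the r=3.5 cylinder is present, so the union is just that shape — area = 31.83 mm²; (rotated 60° about Z; rotation is an isometry so areas/perimeters/island counts are preserved). At z = 19.5: the cylinder is absent (z outside [0, 14]); the cube at (3, -4) (footprint 25.5×9.5) is included at this height (area 242.25 mm²); the r=7 sphere at (1, 0.5) contributes a regular 6-gon of circumradius √(7²−6.5²) = 2.598 (area = (6/2)·2.598²·sin(360°/6) = 17.54 mm²); Combining (union): the regions partially overlap — summed areas 259.79 mm² minus the doubly-counted overlap 0.62 mm² gives 259.17 mm² — area = 259.17 mm²; (whole slice rotated 60° about Z — lengths, areas and connectivity unchanged). Checking containment: at z = 19.5 the cross-section extends beyond the z = 4.8 cross-section by about 242.42 mm².

part overhangs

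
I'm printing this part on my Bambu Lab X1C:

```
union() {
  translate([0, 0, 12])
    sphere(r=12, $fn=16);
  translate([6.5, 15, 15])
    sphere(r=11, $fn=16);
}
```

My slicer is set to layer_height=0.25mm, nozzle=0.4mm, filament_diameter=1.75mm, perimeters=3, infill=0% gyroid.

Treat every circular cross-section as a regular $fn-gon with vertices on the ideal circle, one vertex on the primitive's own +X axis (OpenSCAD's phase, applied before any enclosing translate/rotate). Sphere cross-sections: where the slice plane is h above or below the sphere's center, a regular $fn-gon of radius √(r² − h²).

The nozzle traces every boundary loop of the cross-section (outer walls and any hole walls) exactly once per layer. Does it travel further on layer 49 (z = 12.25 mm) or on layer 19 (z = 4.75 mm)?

layer 49 (z = 12.25 mm)

Layer 49 (z = 12.25): the r=12 sphere contributes a regular 16-gon of circumradius √(12²−0.25²) = 11.997 (perimeter = 2·16·11.997·sin(180°/16) = 74.90 mm); the r=11 sphere at (6.5, 15) contributes a regular 16-gon of circumradius √(11²−2.75²) = 10.651 (perimeter = 2·16·10.651·sin(180°/16) = 66.49 mm); Combining (union): the regions partially overlap (shared area 62.72 mm²), so the edge portions inside another operand are dropped and the merged outline is re-measured after clipping — boundary = 107.49 mm. So its perimeter = 107.49 mm. Layer 19 (z = 4.75): the sphere: section is a regular 16-gon, circumradius = √(r²−h²) = √(12²−7.25²) = 9.562 (perimeter = 2·16·9.562·sin(180°/16) = 59.70 mm); the r=11 sphere at (6.5, 15) contributes a regular 16-gon of circumradius √(11²−10.25²) = 3.992 (perimeter = 2·16·3.992·sin(180°/16) = 24.92 mm); Combining (union): the 2 present regions are separate (no shared area or edge), so areas and boundary lengths simply add and each stays a separate island — boundary = 84.62 mm. So its perimeter = 84.62 mm. Layer 49 is larger (107.49 vs 84.62 mm).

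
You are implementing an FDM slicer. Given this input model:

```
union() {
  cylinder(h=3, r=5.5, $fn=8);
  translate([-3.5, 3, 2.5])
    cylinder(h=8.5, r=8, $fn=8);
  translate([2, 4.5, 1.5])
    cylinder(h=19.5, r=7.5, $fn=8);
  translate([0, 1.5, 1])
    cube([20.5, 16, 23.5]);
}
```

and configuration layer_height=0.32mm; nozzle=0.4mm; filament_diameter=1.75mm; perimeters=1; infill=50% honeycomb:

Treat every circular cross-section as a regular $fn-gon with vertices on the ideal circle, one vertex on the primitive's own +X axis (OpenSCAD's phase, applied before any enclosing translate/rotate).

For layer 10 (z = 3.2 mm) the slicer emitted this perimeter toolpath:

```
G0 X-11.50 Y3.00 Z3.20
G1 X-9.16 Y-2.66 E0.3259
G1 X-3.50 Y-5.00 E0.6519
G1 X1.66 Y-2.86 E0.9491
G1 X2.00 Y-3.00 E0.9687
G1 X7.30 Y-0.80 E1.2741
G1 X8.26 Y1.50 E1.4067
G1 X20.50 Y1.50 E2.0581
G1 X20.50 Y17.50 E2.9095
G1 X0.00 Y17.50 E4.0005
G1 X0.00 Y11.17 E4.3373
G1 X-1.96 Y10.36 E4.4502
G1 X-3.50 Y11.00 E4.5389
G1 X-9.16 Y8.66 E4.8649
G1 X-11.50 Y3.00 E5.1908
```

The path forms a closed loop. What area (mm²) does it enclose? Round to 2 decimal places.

499.51 mm²

Apply the shoelace formula to the sequence of (X, Y) vertices; enclosed area = 499.51 mm².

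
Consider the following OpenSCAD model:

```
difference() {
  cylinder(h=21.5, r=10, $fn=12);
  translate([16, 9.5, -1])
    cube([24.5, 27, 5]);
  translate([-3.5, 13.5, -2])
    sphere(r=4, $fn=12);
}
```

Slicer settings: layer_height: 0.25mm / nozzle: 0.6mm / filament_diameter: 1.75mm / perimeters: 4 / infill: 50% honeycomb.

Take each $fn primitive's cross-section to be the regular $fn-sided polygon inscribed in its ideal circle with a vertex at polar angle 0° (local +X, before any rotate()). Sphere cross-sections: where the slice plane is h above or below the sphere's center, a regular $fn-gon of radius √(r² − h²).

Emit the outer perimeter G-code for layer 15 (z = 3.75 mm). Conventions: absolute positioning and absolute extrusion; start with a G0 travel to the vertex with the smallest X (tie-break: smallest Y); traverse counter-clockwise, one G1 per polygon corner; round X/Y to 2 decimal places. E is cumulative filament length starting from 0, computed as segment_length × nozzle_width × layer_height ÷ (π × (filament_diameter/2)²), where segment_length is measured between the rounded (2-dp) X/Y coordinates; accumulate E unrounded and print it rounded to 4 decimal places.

At z = 3.75 mm: the r=10 cylinder gives a regular 12-gon of circumradius 10 (constant along its height); the 24.5×27 cube at (16, 9.5) contributes its full rectangle; the sphere at (-3.5, 13.5) is not intersected at this z (|z−center|=5.750 > r=4); Subtracting the remaining from the first: starting from the r=10 cylinder, the 24.5×27 cube at (16, 9.5) misses the remaining region (no effect) — 1 connected region. The outline is a single polygon with 12 vertices. Extrusion per mm of travel: 0.6 × 0.25 / (π × 0.875²) = 0.062363. Accumulating E over each segment gives final E = 3.8737.

G0 X-10.00 Y0.00 Z3.75
G1 X-8.66 Y-5.00 E0.3228
G1 X-5.00 Y-8.66 E0.6456
G1 X0.00 Y-10.00 E0.9684
G1 X5.00 Y-8.66 E1.2912
G1 X8.66 Y-5.00 E1.6140
G1 X10.00 Y0.00 E1.9369
G1 X8.66 Y5.00 E2.2597
G1 X5.00 Y8.66 E2.5825
G1 X0.00 Y10.00 E2.9053
G1 X-5.00 Y8.66 E3.2281
G1 X-8.66 Y5.00 E3.5509
G1 X-10.00 Y0.00 E3.8737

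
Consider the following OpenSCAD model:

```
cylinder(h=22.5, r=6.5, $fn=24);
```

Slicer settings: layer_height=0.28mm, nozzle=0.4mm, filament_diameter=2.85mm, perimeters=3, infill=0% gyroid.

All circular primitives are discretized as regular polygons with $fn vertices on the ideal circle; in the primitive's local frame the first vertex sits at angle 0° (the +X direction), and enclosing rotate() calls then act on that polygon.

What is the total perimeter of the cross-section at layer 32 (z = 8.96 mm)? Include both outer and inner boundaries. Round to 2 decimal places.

At z = 8.96 mm: the r=6.5 cylinder gives a regular 24-gon of circumradius 6.5 (constant along its height) (perimeter = 2·24·6.500·sin(180°/24) = 40.72 mm). Overall, the cross-section is a single solid region. Total boundary length (outer) = 40.72 mm.

40.72 mm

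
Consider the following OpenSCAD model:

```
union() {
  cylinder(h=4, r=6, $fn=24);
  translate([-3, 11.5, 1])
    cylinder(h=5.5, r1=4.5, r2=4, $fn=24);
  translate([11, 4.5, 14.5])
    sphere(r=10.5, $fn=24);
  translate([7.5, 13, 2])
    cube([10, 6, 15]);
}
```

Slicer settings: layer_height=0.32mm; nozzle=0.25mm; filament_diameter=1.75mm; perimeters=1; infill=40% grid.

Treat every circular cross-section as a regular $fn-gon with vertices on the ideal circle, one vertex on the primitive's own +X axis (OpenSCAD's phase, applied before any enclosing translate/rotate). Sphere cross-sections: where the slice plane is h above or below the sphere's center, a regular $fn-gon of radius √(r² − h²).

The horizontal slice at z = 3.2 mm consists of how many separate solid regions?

3

At z = 3.2 mm: the r=6 cylinder gives a regular 24-gon of circumradius 6 (constant along its height); the cone at (-3, 11.5) (r1=4.5→r2=4) has section circumradius 4.300 here — a regular 24-gon; the sphere at (11, 4.5) is absent (|z−center|=11.300 > r=10.5); the 10×6 cube at (7.5, 13) contributes its full rectangle; Merging all regions: the 3 present regions are separate (no shared area or edge), so areas and boundary lengths simply add and each stays a separate island — 3 connected regions. The result has 3 disconnected regions.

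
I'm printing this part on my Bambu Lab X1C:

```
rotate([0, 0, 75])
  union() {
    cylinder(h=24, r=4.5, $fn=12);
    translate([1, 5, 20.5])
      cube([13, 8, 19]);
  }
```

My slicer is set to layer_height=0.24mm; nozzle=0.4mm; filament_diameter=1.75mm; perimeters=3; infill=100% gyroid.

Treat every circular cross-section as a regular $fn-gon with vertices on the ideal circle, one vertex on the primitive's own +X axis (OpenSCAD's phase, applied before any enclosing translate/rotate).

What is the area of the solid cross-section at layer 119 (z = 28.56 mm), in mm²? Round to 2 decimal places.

104.00 mm²

At z = 28.56 mm: the cylinder is absent (z outside [0, 24]); the cube at (1, 5) (footprint 13×8) is included at this height (area 104.00 mm²); Merging all regions: only the 13×8 cube at (1, 5) is present, so the union is just that shape — area = 104.00 mm²; (whole slice rotated 75° about Z — lengths, areas and connectivity unchanged). Overall, the cross-section is a single solid region. Net area = 104.00 mm².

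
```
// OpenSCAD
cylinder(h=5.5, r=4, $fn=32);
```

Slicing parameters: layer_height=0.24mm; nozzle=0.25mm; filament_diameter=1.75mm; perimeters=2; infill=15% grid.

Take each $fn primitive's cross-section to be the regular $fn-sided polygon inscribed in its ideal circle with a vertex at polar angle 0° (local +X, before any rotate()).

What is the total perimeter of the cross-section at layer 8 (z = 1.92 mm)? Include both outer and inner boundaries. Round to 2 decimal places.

25.09 mm

At z = 1.92 mm: the cylinder: section is a regular 32-gon, circumradius r=4 (perimeter = 2·32·4.000·sin(180°/32) = 25.09 mm). Overall, the cross-section is a single solid region. Total boundary length (outer) = 25.09 mm.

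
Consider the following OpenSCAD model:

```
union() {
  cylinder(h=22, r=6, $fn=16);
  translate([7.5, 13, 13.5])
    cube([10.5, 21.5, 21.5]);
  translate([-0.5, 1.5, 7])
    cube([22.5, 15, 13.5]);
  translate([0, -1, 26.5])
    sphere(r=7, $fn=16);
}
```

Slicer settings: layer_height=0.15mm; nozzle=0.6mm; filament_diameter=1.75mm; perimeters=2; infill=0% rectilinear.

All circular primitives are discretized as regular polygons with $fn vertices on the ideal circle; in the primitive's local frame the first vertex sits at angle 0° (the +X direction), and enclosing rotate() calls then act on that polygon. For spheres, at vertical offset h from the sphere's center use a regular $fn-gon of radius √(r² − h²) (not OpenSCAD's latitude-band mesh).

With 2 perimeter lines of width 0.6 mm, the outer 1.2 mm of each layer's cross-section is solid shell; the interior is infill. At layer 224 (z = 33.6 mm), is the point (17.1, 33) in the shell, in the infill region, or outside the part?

At z = 33.6 mm: the cylinder is absent (z outside [0, 22]); the cube at (7.5, 13) is present — its section is the full 10.5×21.5 rectangle; the cube at (-0.5, 1.5) is absent (z outside [7, 20.5]); the sphere at (0, -1) is absent (|z−center|=7.100 > r=7); Combining (union): only the 10.5×21.5 cube at (7.5, 13) is present, so the union is just that shape — 1 connected region. Overall, the cross-section is a single solid region. The nearest boundary edge runs (18.00, 13.00)→(18.00, 34.50); distance from the point to it = 0.90 mm. The point is inside the cross-section, 0.90 mm from the nearest boundary — within the 1.2 mm shell band (2 × 0.6).

shell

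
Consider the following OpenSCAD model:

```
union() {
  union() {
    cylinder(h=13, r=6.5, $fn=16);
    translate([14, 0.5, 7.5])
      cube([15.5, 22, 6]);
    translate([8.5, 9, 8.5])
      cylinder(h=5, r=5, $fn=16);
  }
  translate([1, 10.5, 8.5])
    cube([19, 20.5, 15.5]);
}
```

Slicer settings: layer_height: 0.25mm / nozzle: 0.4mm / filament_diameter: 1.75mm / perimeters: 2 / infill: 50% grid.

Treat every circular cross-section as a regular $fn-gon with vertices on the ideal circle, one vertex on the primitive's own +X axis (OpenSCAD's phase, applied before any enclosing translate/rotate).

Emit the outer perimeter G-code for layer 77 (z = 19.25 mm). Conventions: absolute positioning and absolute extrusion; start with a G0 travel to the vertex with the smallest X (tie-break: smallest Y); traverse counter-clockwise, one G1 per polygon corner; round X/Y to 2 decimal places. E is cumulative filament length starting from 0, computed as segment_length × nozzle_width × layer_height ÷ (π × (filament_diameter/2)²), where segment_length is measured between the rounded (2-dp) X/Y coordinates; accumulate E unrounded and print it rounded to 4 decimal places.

G0 X1.00 Y10.50 Z19.25
G1 X20.00 Y10.50 E0.7899
G1 X20.00 Y31.00 E1.6422
G1 X1.00 Y31.00 E2.4321
G1 X1.00 Y10.50 E3.2844

At z = 19.25 mm: the cylinder is absent (z outside [0, 13]); the cube at (14, 0.5) is not intersected at this z (z outside [7.5, 13.5]); the cylinder at (8.5, 9) is absent (z outside [8.5, 13.5]); Combining (union): nothing is present at this height; the 19×20.5 cube at (1, 10.5) contributes its full rectangle; Combining (union): only the 19×20.5 cube at (1, 10.5) is present, so the union is just that shape — 1 connected region. The outline is a single polygon with 4 vertices. Extrusion per mm of travel: 0.4 × 0.25 / (π × 0.875²) = 0.041575. Accumulating E over each segment gives final E = 3.2844.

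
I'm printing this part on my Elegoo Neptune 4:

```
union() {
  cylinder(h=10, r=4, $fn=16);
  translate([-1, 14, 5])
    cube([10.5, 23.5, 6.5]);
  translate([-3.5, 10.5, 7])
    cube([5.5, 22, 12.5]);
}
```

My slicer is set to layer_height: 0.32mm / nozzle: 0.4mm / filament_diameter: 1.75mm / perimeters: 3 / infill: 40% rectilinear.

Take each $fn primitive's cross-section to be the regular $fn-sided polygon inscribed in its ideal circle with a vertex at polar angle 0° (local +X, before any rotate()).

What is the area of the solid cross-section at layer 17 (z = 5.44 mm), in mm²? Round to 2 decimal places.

At z = 5.44 mm: the r=4 cylinder gives a regular 16-gon of circumradius 4 (constant along its height) (area = (16/2)·4.000²·sin(360°/16) = 48.98 mm²); the 10.5×23.5 cube at (-1, 14) contributes its full rectangle (area 246.75 mm²); the cube at (-3.5, 10.5) does not reach this height (z outside [7, 19.5]); Merging all regions: the 2 present regions are separate (no shared area or edge), so areas and boundary lengths simply add and each stays a separate island — area = 295.73 mm². Overall, the cross-section has 2 separate islands. Net area = 295.73 mm².

295.73 mm²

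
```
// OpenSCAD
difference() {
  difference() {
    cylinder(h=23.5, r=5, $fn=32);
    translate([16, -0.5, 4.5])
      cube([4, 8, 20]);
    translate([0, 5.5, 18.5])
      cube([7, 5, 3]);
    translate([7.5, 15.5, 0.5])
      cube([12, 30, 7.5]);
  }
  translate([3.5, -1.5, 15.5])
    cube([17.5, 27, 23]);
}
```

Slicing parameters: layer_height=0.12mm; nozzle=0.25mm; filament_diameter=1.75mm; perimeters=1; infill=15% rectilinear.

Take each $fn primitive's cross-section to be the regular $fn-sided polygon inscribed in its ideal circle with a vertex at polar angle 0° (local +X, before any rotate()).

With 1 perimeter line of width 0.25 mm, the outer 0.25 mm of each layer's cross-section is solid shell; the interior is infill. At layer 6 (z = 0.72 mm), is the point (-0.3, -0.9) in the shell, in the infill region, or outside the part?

infill

At z = 0.72 mm: the r=5 cylinder gives a regular 32-gon of circumradius 5 (constant along its height); the cube at (16, -0.5) does not reach this height (z outside [4.5, 24.5]); the cube at (0, 5.5) does not reach this height (z outside [18.5, 21.5]); the cube at (7.5, 15.5) (footprint 12×30) is included at this height; Taking the first minus the rest: starting from the r=5 cylinder, the 12×30 cube at (7.5, 15.5) misses the remaining region (no effect) — 1 connected region; the cube at (3.5, -1.5) is absent (z outside [15.5, 38.5]); Taking the first minus the rest: none of the subtracted shapes is present at this height, so that combined region is unchanged — 1 connected region. Overall, the cross-section is a single solid region. The nearest boundary edge runs (-0.98, -4.90)→(-1.91, -4.62); distance from the point to it = 4.03 mm. The point is inside the cross-section and 4.03 mm from the nearest boundary — more than the 0.25 mm shell width (1 × 0.25), so it's in the infill interior.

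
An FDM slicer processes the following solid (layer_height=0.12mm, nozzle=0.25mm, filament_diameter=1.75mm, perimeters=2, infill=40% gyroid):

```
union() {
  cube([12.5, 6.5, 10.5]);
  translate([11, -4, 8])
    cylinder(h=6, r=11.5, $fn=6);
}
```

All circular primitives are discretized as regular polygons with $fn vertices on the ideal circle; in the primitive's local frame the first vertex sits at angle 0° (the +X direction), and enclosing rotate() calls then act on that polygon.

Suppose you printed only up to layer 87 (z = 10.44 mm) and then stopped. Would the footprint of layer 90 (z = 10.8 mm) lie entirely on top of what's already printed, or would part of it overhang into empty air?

Compare the two slices. At z = 10.44: the 12.5×6.5 cube contributes its full rectangle (area 81.25 mm²); the r=11.5 cylinder at (11, -4) gives a regular 6-gon of circumradius 11.5 (constant along its height) (area = (6/2)·11.500²·sin(360°/6) = 343.60 mm²); Merging all regions: the regions partially overlap — summed areas 424.85 mm² minus the doubly-counted overlap 53.46 mm² gives 371.39 mm² — area = 371.39 mm². At z = 10.8: the cube is absent (z outside [0, 10.5]); the r=11.5 cylinder at (11, -4) gives a regular 6-gon of circumradius 11.5 (constant along its height) (area = (6/2)·11.500²·sin(360°/6) = 343.60 mm²); Combining (union): only the r=11.5 cylinder at (11, -4) is present, so the union is just that shape — area = 343.60 mm². Checking containment: the cross-section at z = 10.8 is a subset of the cross-section at z = 10.44.

entirely on top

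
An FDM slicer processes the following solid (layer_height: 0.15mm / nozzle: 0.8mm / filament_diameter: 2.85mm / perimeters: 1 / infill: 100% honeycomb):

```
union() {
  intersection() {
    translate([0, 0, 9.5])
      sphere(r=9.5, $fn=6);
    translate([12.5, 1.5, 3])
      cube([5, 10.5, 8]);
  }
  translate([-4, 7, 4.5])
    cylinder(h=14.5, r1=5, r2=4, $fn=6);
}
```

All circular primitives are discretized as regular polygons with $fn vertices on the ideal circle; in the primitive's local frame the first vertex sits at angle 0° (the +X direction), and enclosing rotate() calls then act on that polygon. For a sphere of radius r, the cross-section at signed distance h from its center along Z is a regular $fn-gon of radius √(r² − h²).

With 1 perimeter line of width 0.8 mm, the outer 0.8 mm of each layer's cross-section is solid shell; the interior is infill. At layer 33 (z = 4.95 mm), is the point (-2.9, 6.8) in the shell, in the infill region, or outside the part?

infill

At z = 4.95 mm: the r=9.5 sphere slices to a regular 6-gon of circumradius 8.340 (√(r²−h²) with h=4.55 from center); the 5×10.5 cube at (12.5, 1.5) contributes its full rectangle; Keeping only the common overlap: the 5×10.5 cube at (12.5, 1.5) does not overlap the r=9.5 sphere (empty) — nothing remains; the cone at (-4, 7): at t=0.031 of its height the radius interpolates to r₁+(r₂−r₁)t = 4.969, giving a regular 6-gon of that circumradius; Combining (union): only the cone at (-4, 7) is present, so the union is just that shape — 1 connected region. Overall, the cross-section is a single solid region. The nearest boundary edge runs (-1.52, 2.70)→(0.97, 7.00); distance from the point to it = 3.25 mm. The point is inside the cross-section and 3.25 mm from the nearest boundary — more than the 0.8 mm shell width (1 × 0.8), so it's in the infill interior.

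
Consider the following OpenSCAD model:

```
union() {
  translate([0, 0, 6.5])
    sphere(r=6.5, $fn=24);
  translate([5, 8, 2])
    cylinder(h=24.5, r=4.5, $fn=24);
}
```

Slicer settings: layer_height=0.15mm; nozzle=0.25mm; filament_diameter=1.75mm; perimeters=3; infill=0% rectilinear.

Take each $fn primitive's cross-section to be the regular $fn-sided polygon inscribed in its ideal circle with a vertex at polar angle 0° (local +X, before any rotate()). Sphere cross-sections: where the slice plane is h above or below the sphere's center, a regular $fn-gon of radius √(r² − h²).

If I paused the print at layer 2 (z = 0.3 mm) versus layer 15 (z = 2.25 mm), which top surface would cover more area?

layer 15 (z = 2.25 mm)

Layer 2 (z = 0.3): the r=6.5 sphere contributes a regular 24-gon of circumradius √(6.5²−6.2²) = 1.952 (area = (24/2)·1.952²·sin(360°/24) = 11.83 mm²); the cylinder at (5, 8) does not reach this height (z outside [2, 26.5]); Combining (union): only the r=6.5 sphere is present, so the union is just that shape — area = 11.83 mm². So its area = 11.83 mm². Layer 15 (z = 2.25): the r=6.5 sphere contributes a regular 24-gon of circumradius √(6.5²−4.25²) = 4.918 (area = (24/2)·4.918²·sin(360°/24) = 75.12 mm²); the r=4.5 cylinder at (5, 8) gives a regular 24-gon of circumradius 4.5 (constant along its height) (area = (24/2)·4.500²·sin(360°/24) = 62.89 mm²); Combining (union): the 2 present regions are separate (no shared area or edge), so areas and boundary lengths simply add and each stays a separate island — area = 138.02 mm². So its area = 138.02 mm². Layer 15 is larger (138.02 vs 11.83 mm²).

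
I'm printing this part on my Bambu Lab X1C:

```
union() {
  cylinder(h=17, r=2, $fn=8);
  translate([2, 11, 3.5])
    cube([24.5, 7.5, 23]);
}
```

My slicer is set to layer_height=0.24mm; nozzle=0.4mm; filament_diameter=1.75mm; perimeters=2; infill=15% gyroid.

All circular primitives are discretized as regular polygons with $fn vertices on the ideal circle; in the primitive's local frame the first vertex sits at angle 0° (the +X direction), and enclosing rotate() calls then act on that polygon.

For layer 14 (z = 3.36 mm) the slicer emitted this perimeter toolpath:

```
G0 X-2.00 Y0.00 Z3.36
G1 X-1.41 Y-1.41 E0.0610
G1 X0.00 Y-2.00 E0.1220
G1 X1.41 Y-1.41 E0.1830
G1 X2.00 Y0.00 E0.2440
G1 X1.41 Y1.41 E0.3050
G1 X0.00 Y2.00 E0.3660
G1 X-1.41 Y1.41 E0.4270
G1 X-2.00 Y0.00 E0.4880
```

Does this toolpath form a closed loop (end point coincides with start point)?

Start point (G0): (-2.00, 0.00). End point (last G1): the path returns to the start — closed.

yes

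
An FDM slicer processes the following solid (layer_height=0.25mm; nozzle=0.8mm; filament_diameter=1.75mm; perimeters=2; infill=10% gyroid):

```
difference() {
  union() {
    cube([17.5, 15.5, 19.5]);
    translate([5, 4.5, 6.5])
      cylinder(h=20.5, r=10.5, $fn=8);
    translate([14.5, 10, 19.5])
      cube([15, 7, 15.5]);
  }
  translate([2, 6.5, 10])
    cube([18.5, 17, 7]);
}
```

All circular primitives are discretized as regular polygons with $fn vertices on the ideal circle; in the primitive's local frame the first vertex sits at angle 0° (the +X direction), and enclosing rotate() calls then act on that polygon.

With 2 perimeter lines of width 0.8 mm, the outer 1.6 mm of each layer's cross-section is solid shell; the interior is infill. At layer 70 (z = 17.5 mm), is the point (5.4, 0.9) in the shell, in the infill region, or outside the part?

At z = 17.5 mm: the 17.5×15.5 cube contributes its full rectangle; the r=10.5 cylinder at (5, 4.5) contributes a regular 8-gon of circumradius 10.5; the cube at (14.5, 10) is not intersected at this z (z outside [19.5, 35]); Merging all regions: the regions partially overlap (shared area 190.84 mm²), so overlapping operands fuse into one piece — 1 connected region; the cube at (2, 6.5) is not intersected at this z (z outside [10, 17]); After the difference (first − rest): none of the subtracted shapes is present at this height, so that combined region is unchanged — 1 connected region. Overall, the cross-section is a single solid region. The nearest boundary edge runs (12.42, -2.92)→(5.00, -6.00); distance from the point to it = 6.22 mm. The point is inside the cross-section and 6.22 mm from the nearest boundary — more than the 1.6 mm shell width (2 × 0.8), so it's in the infill interior.

infill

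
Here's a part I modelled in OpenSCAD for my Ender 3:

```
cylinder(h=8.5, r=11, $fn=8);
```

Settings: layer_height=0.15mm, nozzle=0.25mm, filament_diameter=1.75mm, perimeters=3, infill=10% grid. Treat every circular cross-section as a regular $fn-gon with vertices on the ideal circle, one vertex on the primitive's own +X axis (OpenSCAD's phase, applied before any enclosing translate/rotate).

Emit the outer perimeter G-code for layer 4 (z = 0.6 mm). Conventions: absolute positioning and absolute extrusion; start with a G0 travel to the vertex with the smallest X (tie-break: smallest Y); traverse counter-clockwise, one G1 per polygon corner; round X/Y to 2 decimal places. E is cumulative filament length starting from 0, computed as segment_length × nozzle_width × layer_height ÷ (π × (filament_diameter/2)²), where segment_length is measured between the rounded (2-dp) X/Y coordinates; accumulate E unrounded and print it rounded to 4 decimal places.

G0 X-11.00 Y0.00 Z0.60
G1 X-7.78 Y-7.78 E0.1313
G1 X0.00 Y-11.00 E0.2625
G1 X7.78 Y-7.78 E0.3938
G1 X11.00 Y0.00 E0.5251
G1 X7.78 Y7.78 E0.6564
G1 X0.00 Y11.00 E0.7876
G1 X-7.78 Y7.78 E0.9189
G1 X-11.00 Y0.00 E1.0502

At z = 0.6 mm: the r=11 cylinder contributes a regular 8-gon of circumradius 11. The outline is a single polygon with 8 vertices. Extrusion per mm of travel: 0.25 × 0.15 / (π × 0.875²) = 0.015591. Accumulating E over each segment gives final E = 1.0502.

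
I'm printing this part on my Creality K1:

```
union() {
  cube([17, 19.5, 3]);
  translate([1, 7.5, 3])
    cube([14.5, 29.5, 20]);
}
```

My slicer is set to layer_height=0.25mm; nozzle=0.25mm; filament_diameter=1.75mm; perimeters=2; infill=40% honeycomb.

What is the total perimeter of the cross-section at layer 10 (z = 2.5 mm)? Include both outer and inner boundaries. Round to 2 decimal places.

73.00 mm

At z = 2.5 mm: the 17×19.5 cube contributes its full rectangle (perimeter 73.00 mm); the cube at (1, 7.5) is not intersected at this z (z outside [3, 23]); Combining (union): only the 17×19.5 cube is present, so the union is just that shape — boundary = 73.00 mm. Overall, the cross-section is a single solid region. Total boundary length (outer) = 73.00 mm.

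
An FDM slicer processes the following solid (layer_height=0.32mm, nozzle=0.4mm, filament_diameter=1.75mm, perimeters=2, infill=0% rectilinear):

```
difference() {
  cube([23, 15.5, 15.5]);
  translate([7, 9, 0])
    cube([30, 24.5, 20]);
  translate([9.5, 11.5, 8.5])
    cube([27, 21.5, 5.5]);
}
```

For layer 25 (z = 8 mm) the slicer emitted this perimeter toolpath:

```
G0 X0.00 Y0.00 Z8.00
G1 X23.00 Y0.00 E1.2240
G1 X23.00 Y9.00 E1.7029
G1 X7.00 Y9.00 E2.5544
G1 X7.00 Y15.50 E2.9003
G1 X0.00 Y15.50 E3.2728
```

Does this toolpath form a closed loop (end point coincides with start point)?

Start point (G0): (0.00, 0.00). End point (last G1): the path does not return to the start — open.

no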